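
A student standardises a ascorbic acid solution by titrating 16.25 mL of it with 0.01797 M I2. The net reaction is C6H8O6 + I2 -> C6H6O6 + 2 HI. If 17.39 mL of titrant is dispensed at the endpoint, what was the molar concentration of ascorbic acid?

n(I2) = 0.01797 x 0.01739 = 0.0003125 mol.
From the balanced equation, 1 mol I2 reacts with 1 mol ascorbic acid, so n(ascorbic acid) = 0.0003125 x 1/1 = 0.0003125 mol.
[ascorbic acid] = 0.0003125 / 0.01625 L = 0.0192 M.

0.0192 M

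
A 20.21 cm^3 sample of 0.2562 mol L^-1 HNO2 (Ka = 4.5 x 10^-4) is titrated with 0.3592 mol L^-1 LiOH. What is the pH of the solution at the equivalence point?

n(HNO2) = 0.2562 x 0.02021 = 0.005178 mol; V(LiOH) at equivalence = 0.005178/0.3592 = 0.01441 L.
At equivalence all the acid is converted to NO2-; total volume = 0.02021 + 0.01441 = 0.03462 L, so [NO2-] = 0.005178/0.03462 = 0.1495 M.
Kb = Kw/Ka = 1.0e-14 / 4.5 x 10^-4 = 2.22e-11.
[OH^-] = sqrt(Kb x [NO2-]) = sqrt(2.22e-11 x 0.1495) = 1.82e-6 M.
pOH = 5.74, so pH = 14.00 - 5.74 = 8.26.

8.26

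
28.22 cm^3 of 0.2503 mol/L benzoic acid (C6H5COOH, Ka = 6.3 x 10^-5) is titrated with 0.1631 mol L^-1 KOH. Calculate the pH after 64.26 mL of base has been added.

12.57

n(acid) = 0.2503 x 0.02822 = 0.007063 mol; n(KOH) added = 0.1631 x 0.06426 = 0.01048 mol.
Base is in excess by 0.01048 - 0.007063 = 0.003417 mol in a total volume of 0.09248 L.
[OH^-] = 0.003417/0.09248 = 0.03695 M, so pOH = 1.43 and pH = 14.00 - 1.43 = 12.57.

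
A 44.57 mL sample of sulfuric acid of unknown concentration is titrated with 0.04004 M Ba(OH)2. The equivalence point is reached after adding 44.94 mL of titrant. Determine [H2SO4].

n(Ba(OH)2) delivered = 0.04004 x 0.04494 = 0.001799 mol.
For a 1:1 reaction, n(H2SO4) = 0.001799 mol.
[H2SO4] = 0.001799 mol / 0.04457 L = 0.0404 M.

0.0404 M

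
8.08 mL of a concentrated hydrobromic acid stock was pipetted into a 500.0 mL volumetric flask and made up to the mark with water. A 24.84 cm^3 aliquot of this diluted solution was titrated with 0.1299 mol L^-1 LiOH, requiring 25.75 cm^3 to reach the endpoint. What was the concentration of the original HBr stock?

n(LiOH) = 0.1299 x 0.02575 = 0.003345 mol.
n(HBr) in the aliquot = 0.003345 mol.
[diluted HBr] = 0.003345 / 0.02484 = 0.1347 M.
Dilution factor = 500.0/8.080 = 61.88, so [stock] = 0.1347 x 61.88 = 8.33 M.

8.33 M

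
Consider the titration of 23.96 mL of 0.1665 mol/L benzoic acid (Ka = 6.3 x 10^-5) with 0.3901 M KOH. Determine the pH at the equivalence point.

n(C6H5COOH) = 0.1665 x 0.02396 = 0.003989 mol; V(KOH) at equivalence = 0.003989/0.3901 = 0.01023 L.
At equivalence all the acid is converted to C6H5COO-; total volume = 0.02396 + 0.01023 = 0.03419 L, so [C6H5COO-] = 0.003989/0.03419 = 0.1167 M.
Kb = Kw/Ka = 1.0e-14 / 6.3 x 10^-5 = 1.59e-10.
[OH^-] = sqrt(Kb x [C6H5COO-]) = sqrt(1.59e-10 x 0.1167) = 4.30e-6 M.
pOH = 5.37, so pH = 14.00 - 5.37 = 8.63.

8.63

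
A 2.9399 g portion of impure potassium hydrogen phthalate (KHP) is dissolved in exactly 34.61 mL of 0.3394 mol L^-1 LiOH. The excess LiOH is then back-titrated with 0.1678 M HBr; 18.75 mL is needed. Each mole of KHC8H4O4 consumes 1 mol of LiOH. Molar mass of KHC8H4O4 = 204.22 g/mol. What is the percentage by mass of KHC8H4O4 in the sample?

59.7%

Total n(LiOH) added = 0.3394 x 0.03461 = 0.01175 mol.
n(HBr) used = 0.1678 x 0.01875 = 0.003146 mol, which equals the excess n(LiOH).
So n(LiOH) consumed by the sample = 0.01175 - 0.003146 = 0.008600 mol.
n(KHC8H4O4) = 0.008600 / 1 = 0.008600 mol.
mass KHC8H4O4 = 0.008600 x 204.22 = 1.756 g, so %KHC8H4O4 = 1.756/2.9399 x 100 = 59.7%.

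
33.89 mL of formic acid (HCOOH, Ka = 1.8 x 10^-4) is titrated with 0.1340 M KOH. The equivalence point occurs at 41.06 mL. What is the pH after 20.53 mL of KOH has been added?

20.53 mL is exactly half the equivalence volume (41.06/2), i.e. the half-equivalence point.
There, n(HA) = n(A^-), so pH = pKa = -log(1.8 x 10^-4) = 3.74.

3.74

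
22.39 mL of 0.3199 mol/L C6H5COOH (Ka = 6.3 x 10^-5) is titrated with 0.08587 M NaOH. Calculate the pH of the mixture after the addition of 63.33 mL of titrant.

Initial n(C6H5COOH) = 0.3199 x 0.02239 = 0.007163 mol.
n(NaOH) added = 0.08587 x 0.06333 = 0.005438 mol, converting that many moles of C6H5COOH to C6H5COO-.
Remaining n(C6H5COOH) = 0.001724 mol; n(C6H5COO-) = 0.005438 mol.
By Henderson-Hasselbalch, pH = pKa + log([A^-]/[HA]) = 4.20 + log(0.005438/0.001724) = 4.20 + (+0.50) = 4.70.

4.70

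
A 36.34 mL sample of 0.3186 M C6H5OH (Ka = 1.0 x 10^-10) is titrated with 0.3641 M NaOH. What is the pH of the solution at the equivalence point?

n(C6H5OH) = 0.3186 x 0.03634 = 0.01158 mol; V(NaOH) at equivalence = 0.01158/0.3641 = 0.03180 L.
At equivalence all the acid is converted to C6H5O-; total volume = 0.03634 + 0.03180 = 0.06814 L, so [C6H5O-] = 0.01158/0.06814 = 0.1699 M.
Kb = Kw/Ka = 1.0e-14 / 1.0 x 10^-10 = 0.000100.
[OH^-] = sqrt(Kb x [C6H5O-]) = sqrt(0.000100 x 0.1699) = 0.00412 M.
pOH = 2.38, so pH = 14.00 - 2.38 = 11.62.

11.62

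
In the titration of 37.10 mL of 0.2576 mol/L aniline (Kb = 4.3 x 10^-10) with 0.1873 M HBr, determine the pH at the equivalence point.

2.80

n(C6H5NH2) = 0.2576 x 0.03710 = 0.009557 mol; V(HBr) at equivalence = 0.009557/0.1873 = 0.05102 L.
At equivalence the base is fully converted to C6H5NH3+; total volume = 0.08812 L, so [C6H5NH3+] = 0.009557/0.08812 = 0.1084 M.
Ka(C6H5NH3+) = Kw/Kb = 1.0e-14 / 4.3 x 10^-10 = 2.33e-5.
[H^+] = sqrt(Ka x [C6H5NH3+]) = sqrt(2.33e-5 x 0.1084) = 0.00159 M.
pH = -log(0.00159) = 2.80.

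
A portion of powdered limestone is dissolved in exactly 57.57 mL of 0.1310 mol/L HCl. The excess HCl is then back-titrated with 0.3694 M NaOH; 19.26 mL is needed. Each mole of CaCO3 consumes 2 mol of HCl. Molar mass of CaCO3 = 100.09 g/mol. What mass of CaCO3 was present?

0.0214 g

Total n(HCl) added = 0.1310 x 0.05757 = 0.007542 mol.
n(NaOH) used = 0.3694 x 0.01926 = 0.007115 mol, which equals the excess n(HCl).
So n(HCl) consumed by the sample = 0.007542 - 0.007115 = 0.0004270 mol.
n(CaCO3) = 0.0004270 / 2 = 0.0002135 mol.
mass = 0.0002135 mol x 100.09 g/mol = 0.0214 g.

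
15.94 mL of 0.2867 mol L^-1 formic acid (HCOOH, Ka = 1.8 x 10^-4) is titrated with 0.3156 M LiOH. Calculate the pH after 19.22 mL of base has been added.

n(acid) = 0.2867 x 0.01594 = 0.004570 mol; n(LiOH) added = 0.3156 x 0.01922 = 0.006066 mol.
Base is in excess by 0.006066 - 0.004570 = 0.001496 mol in a total volume of 0.03516 L.
[OH^-] = 0.001496/0.03516 = 0.04254 M, so pOH = 1.37 and pH = 14.00 - 1.37 = 12.63.

12.63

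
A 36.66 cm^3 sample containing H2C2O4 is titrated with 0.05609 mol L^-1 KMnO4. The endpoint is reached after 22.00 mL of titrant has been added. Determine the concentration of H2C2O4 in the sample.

n(KMnO4) = 0.05609 x 0.02200 = 0.001234 mol.
From the balanced equation, 2 mol KMnO4 reacts with 5 mol H2C2O4, so n(H2C2O4) = 0.001234 x 5/2 = 0.003085 mol.
[H2C2O4] = 0.003085 / 0.03666 L = 0.0842 M.

0.0842 M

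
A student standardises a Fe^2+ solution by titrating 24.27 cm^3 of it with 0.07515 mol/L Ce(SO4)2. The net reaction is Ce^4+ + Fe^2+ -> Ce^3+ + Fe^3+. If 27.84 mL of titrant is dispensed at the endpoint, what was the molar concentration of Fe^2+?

0.0862 M

n(Ce(SO4)2) = 0.07515 x 0.02784 = 0.002092 mol.
From the balanced equation, 1 mol Ce(SO4)2 reacts with 1 mol Fe^2+, so n(Fe^2+) = 0.002092 x 1/1 = 0.002092 mol.
[Fe^2+] = 0.002092 / 0.02427 L = 0.0862 M.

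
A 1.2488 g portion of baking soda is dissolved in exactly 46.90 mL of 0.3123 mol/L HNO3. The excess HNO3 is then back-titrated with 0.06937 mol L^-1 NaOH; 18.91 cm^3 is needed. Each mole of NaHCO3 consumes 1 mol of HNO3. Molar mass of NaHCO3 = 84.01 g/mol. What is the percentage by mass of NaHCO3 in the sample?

89.7%

Total n(HNO3) added = 0.3123 x 0.04690 = 0.01465 mol.
n(NaOH) used = 0.06937 x 0.01891 = 0.001312 mol, which equals the excess n(HNO3).
So n(HNO3) consumed by the sample = 0.01465 - 0.001312 = 0.01334 mol.
n(NaHCO3) = 0.01334 / 1 = 0.01334 mol.
mass NaHCO3 = 0.01334 x 84.01 = 1.120 g, so %NaHCO3 = 1.120/1.2488 x 100 = 89.7%.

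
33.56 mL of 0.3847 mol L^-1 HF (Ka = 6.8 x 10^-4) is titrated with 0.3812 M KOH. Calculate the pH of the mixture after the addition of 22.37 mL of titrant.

3.46

Initial n(HF) = 0.3847 x 0.03356 = 0.01291 mol.
n(KOH) added = 0.3812 x 0.02237 = 0.008527 mol, converting that many moles of HF to F-.
Remaining n(HF) = 0.004383 mol; n(F-) = 0.008527 mol.
By Henderson-Hasselbalch, pH = pKa + log([A^-]/[HA]) = 3.17 + log(0.008527/0.004383) = 3.17 + (+0.29) = 3.46.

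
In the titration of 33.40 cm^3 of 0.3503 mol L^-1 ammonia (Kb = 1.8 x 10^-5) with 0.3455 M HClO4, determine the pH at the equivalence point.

5.01

n(NH3) = 0.3503 x 0.03340 = 0.01170 mol; V(HClO4) at equivalence = 0.01170/0.3455 = 0.03386 L.
At equivalence the base is fully converted to NH4+; total volume = 0.06726 L, so [NH4+] = 0.01170/0.06726 = 0.1739 M.
Ka(NH4+) = Kw/Kb = 1.0e-14 / 1.8 x 10^-5 = 5.56e-10.
[H^+] = sqrt(Ka x [NH4+]) = sqrt(5.56e-10 x 0.1739) = 9.83e-6 M.
pH = -log(9.83e-6) = 5.01.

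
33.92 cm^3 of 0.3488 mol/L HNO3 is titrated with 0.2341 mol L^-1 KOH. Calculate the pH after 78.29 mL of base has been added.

n(acid) = 0.3488 x 0.03392 = 0.01183 mol; n(KOH) added = 0.2341 x 0.07829 = 0.01833 mol.
Base is in excess by 0.01833 - 0.01183 = 0.006496 mol in a total volume of 0.1122 L.
[OH^-] = 0.006496/0.1122 = 0.05789 M, so pOH = 1.24 and pH = 14.00 - 1.24 = 12.76.

12.76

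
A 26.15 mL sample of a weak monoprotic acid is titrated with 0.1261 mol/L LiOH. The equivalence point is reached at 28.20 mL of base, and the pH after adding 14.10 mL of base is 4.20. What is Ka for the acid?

6.3 x 10^-5

14.10 mL is half of the equivalence volume, so this is the half-equivalence point where [HA] = [A^-].
At half-equivalence pH = pKa, so pKa = 4.20.
Ka = 10^(-4.20) = 6.3 x 10^-5.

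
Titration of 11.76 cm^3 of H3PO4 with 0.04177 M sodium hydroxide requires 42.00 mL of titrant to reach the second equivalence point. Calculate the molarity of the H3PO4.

n(NaOH) = 0.04177 x 0.04200 = 0.001754 mol.
At the second equivalence point, 2 mol OH^- react per mol H3PO4, so n(H3PO4) = 0.001754 / 2 = 0.0008772 mol.
[H3PO4] = 0.0008772 / 0.01176 L = 0.0746 M.

0.0746 M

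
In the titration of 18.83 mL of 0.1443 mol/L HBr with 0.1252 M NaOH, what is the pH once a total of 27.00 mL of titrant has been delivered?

n(acid) = 0.1443 x 0.01883 = 0.002717 mol; n(NaOH) added = 0.1252 x 0.02700 = 0.003380 mol.
Base is in excess by 0.003380 - 0.002717 = 0.0006632 mol in a total volume of 0.04583 L.
[OH^-] = 0.0006632/0.04583 = 0.01447 M, so pOH = 1.84 and pH = 14.00 - 1.84 = 12.16.

12.16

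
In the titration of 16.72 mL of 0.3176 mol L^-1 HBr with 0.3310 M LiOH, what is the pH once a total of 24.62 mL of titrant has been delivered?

n(acid) = 0.3176 x 0.01672 = 0.005310 mol; n(LiOH) added = 0.3310 x 0.02462 = 0.008149 mol.
Base is in excess by 0.008149 - 0.005310 = 0.002839 mol in a total volume of 0.04134 L.
[OH^-] = 0.002839/0.04134 = 0.06867 M, so pOH = 1.16 and pH = 14.00 - 1.16 = 12.84.

12.84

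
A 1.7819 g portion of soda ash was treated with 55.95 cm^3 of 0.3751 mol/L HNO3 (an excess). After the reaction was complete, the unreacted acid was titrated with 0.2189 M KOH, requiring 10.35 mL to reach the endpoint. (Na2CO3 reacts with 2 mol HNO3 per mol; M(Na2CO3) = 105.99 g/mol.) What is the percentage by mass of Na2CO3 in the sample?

Total n(HNO3) added = 0.3751 x 0.05595 = 0.02099 mol.
n(KOH) used = 0.2189 x 0.01035 = 0.002266 mol, which equals the excess n(HNO3).
So n(HNO3) consumed by the sample = 0.02099 - 0.002266 = 0.01872 mol.
n(Na2CO3) = 0.01872 / 2 = 0.009361 mol.
mass Na2CO3 = 0.009361 x 105.99 = 0.9921 g, so %Na2CO3 = 0.9921/1.7819 x 100 = 55.7%.

55.7%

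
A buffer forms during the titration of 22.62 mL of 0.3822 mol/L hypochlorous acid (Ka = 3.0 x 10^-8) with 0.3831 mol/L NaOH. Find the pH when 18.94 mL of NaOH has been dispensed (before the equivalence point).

Initial n(HClO) = 0.3822 x 0.02262 = 0.008645 mol.
n(NaOH) added = 0.3831 x 0.01894 = 0.007256 mol, converting that many moles of HClO to ClO-.
Remaining n(HClO) = 0.001389 mol; n(ClO-) = 0.007256 mol.
By Henderson-Hasselbalch, pH = pKa + log([A^-]/[HA]) = 7.52 + log(0.007256/0.001389) = 7.52 + (+0.72) = 8.24.

8.24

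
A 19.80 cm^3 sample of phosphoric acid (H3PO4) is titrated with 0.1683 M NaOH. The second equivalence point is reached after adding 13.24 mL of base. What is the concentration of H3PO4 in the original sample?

n(NaOH) = 0.1683 x 0.01324 = 0.002228 mol.
At the second equivalence point, 2 mol OH^- react per mol H3PO4, so n(H3PO4) = 0.002228 / 2 = 0.001114 mol.
[H3PO4] = 0.001114 / 0.01980 L = 0.0563 M.

0.0563 M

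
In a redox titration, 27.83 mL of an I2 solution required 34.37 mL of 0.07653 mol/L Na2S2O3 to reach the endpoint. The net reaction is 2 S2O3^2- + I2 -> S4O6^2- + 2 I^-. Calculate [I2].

n(Na2S2O3) = 0.07653 x 0.03437 = 0.002630 mol.
From the balanced equation, 2 mol Na2S2O3 reacts with 1 mol I2, so n(I2) = 0.002630 x 1/2 = 0.001315 mol.
[I2] = 0.001315 / 0.02783 L = 0.0473 M.

0.0473 M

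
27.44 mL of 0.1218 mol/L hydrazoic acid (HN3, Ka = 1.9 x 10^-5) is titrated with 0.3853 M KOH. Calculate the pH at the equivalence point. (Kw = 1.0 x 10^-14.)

8.84

n(HN3) = 0.1218 x 0.02744 = 0.003342 mol; V(KOH) at equivalence = 0.003342/0.3853 = 0.008674 L.
At equivalence all the acid is converted to N3-; total volume = 0.02744 + 0.008674 = 0.03611 L, so [N3-] = 0.003342/0.03611 = 0.09254 M.
Kb = Kw/Ka = 1.0e-14 / 1.9 x 10^-5 = 5.26e-10.
[OH^-] = sqrt(Kb x [N3-]) = sqrt(5.26e-10 x 0.09254) = 6.98e-6 M.
pOH = 5.16, so pH = 14.00 - 5.16 = 8.84.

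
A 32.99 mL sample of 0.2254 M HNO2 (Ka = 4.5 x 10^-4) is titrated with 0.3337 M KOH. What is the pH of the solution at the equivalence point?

8.24

n(HNO2) = 0.2254 x 0.03299 = 0.007436 mol; V(KOH) at equivalence = 0.007436/0.3337 = 0.02228 L.
At equivalence all the acid is converted to NO2-; total volume = 0.03299 + 0.02228 = 0.05527 L, so [NO2-] = 0.007436/0.05527 = 0.1345 M.
Kb = Kw/Ka = 1.0e-14 / 4.5 x 10^-4 = 2.22e-11.
[OH^-] = sqrt(Kb x [NO2-]) = sqrt(2.22e-11 x 0.1345) = 1.73e-6 M.
pOH = 5.76, so pH = 14.00 - 5.76 = 8.24.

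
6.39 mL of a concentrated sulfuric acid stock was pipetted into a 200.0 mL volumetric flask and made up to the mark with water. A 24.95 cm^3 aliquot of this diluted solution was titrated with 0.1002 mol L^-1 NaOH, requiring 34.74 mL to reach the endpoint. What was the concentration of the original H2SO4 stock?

n(NaOH) = 0.1002 x 0.03474 = 0.003481 mol.
n(H2SO4) in the aliquot = 0.003481 x 1/2 = 0.001740 mol.
[diluted H2SO4] = 0.001740 / 0.02495 = 0.06976 M.
Dilution factor = 200.0/6.390 = 31.30, so [stock] = 0.06976 x 31.30 = 2.18 M.

2.18 M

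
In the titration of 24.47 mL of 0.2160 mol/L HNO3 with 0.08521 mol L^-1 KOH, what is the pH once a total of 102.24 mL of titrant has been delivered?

n(acid) = 0.2160 x 0.02447 = 0.005286 mol; n(KOH) added = 0.08521 x 0.1022 = 0.008712 mol.
Base is in excess by 0.008712 - 0.005286 = 0.003426 mol in a total volume of 0.1267 L.
[OH^-] = 0.003426/0.1267 = 0.02704 M, so pOH = 1.57 and pH = 14.00 - 1.57 = 12.43.

12.43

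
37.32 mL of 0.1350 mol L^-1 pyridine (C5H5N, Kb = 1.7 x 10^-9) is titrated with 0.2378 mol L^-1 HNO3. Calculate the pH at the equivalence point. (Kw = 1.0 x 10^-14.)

n(C5H5N) = 0.1350 x 0.03732 = 0.005038 mol; V(HNO3) at equivalence = 0.005038/0.2378 = 0.02119 L.
At equivalence the base is fully converted to C5H5NH+; total volume = 0.05851 L, so [C5H5NH+] = 0.005038/0.05851 = 0.08611 M.
Ka(C5H5NH+) = Kw/Kb = 1.0e-14 / 1.7 x 10^-9 = 5.88e-6.
[H^+] = sqrt(Ka x [C5H5NH+]) = sqrt(5.88e-6 x 0.08611) = 0.000712 M.
pH = -log(0.000712) = 3.15.

3.15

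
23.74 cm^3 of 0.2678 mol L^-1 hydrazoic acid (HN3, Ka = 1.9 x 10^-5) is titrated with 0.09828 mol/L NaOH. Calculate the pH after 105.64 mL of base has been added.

12.49

n(acid) = 0.2678 x 0.02374 = 0.006358 mol; n(NaOH) added = 0.09828 x 0.1056 = 0.01038 mol.
Base is in excess by 0.01038 - 0.006358 = 0.004025 mol in a total volume of 0.1294 L.
[OH^-] = 0.004025/0.1294 = 0.03111 M, so pOH = 1.51 and pH = 14.00 - 1.51 = 12.49.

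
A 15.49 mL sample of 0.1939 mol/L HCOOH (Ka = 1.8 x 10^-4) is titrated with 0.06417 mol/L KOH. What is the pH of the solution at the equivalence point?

n(HCOOH) = 0.1939 x 0.01549 = 0.003004 mol; V(KOH) at equivalence = 0.003004/0.06417 = 0.04681 L.
At equivalence all the acid is converted to HCOO-; total volume = 0.01549 + 0.04681 = 0.06230 L, so [HCOO-] = 0.003004/0.06230 = 0.04821 M.
Kb = Kw/Ka = 1.0e-14 / 1.8 x 10^-4 = 5.56e-11.
[OH^-] = sqrt(Kb x [HCOO-]) = sqrt(5.56e-11 x 0.04821) = 1.64e-6 M.
pOH = 5.79, so pH = 14.00 - 5.79 = 8.21.

8.21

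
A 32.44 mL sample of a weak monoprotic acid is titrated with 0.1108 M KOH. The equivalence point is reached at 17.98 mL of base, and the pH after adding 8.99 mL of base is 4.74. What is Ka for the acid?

8.99 mL is half of the equivalence volume, so this is the half-equivalence point where [HA] = [A^-].
At half-equivalence pH = pKa, so pKa = 4.74.
Ka = 10^(-4.74) = 1.8 x 10^-5.

1.8 x 10^-5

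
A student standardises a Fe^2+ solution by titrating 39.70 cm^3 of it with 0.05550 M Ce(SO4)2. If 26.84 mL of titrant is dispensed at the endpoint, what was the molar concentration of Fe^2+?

n(Ce(SO4)2) = 0.05550 x 0.02684 = 0.001490 mol.
From the balanced equation, 1 mol Ce(SO4)2 reacts with 1 mol Fe^2+, so n(Fe^2+) = 0.001490 x 1/1 = 0.001490 mol.
[Fe^2+] = 0.001490 / 0.03970 L = 0.0375 M.

0.0375 M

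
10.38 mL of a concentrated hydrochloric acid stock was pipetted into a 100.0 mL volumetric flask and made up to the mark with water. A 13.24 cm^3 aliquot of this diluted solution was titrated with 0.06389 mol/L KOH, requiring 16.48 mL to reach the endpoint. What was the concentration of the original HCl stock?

n(KOH) = 0.06389 x 0.01648 = 0.001053 mol.
n(HCl) in the aliquot = 0.001053 mol.
[diluted HCl] = 0.001053 / 0.01324 = 0.07952 M.
Dilution factor = 100.0/10.38 = 9.634, so [stock] = 0.07952 x 9.634 = 0.766 M.

0.766 M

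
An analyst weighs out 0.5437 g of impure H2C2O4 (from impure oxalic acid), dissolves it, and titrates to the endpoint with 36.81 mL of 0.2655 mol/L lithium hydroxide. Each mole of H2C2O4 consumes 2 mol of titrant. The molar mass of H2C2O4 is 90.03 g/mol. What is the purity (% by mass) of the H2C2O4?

80.9%

n(LiOH) = 0.2655 x 0.03681 = 0.009773 mol.
n(H2C2O4) = 0.009773 / 2 = 0.004887 mol.
mass of H2C2O4 = 0.004887 x 90.03 = 0.4399 g.
% purity = 0.4399 / 0.5437 x 100 = 80.9%.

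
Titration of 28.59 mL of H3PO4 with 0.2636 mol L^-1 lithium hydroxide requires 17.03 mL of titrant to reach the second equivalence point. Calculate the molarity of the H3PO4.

n(LiOH) = 0.2636 x 0.01703 = 0.004489 mol.
At the second equivalence point, 2 mol OH^- react per mol H3PO4, so n(H3PO4) = 0.004489 / 2 = 0.002245 mol.
[H3PO4] = 0.002245 / 0.02859 L = 0.0785 M.

0.0785 M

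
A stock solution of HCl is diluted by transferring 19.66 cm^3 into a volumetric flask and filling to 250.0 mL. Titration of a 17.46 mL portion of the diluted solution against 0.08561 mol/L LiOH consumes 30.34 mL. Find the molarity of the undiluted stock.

n(LiOH) = 0.08561 x 0.03034 = 0.002597 mol.
n(HCl) in the aliquot = 0.002597 mol.
[diluted HCl] = 0.002597 / 0.01746 = 0.1488 M.
Dilution factor = 250.0/19.66 = 12.72, so [stock] = 0.1488 x 12.72 = 1.89 M.

1.89 M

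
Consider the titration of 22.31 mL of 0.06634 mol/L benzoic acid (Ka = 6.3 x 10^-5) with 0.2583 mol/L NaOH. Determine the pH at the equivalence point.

8.46

n(C6H5COOH) = 0.06634 x 0.02231 = 0.001480 mol; V(NaOH) at equivalence = 0.001480/0.2583 = 0.005730 L.
At equivalence all the acid is converted to C6H5COO-; total volume = 0.02231 + 0.005730 = 0.02804 L, so [C6H5COO-] = 0.001480/0.02804 = 0.05278 M.
Kb = Kw/Ka = 1.0e-14 / 6.3 x 10^-5 = 1.59e-10.
[OH^-] = sqrt(Kb x [C6H5COO-]) = sqrt(1.59e-10 x 0.05278) = 2.89e-6 M.
pOH = 5.54, so pH = 14.00 - 5.54 = 8.46.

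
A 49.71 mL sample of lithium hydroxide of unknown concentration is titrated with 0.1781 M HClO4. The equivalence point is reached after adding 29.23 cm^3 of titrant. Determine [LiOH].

0.105 M

n(HClO4) delivered = 0.1781 x 0.02923 = 0.005206 mol.
For a 1:1 reaction, n(LiOH) = 0.005206 mol.
[LiOH] = 0.005206 mol / 0.04971 L = 0.105 M.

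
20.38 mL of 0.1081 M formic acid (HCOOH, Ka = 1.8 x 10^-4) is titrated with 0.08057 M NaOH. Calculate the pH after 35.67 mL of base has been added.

12.08

n(acid) = 0.1081 x 0.02038 = 0.002203 mol; n(NaOH) added = 0.08057 x 0.03567 = 0.002874 mol.
Base is in excess by 0.002874 - 0.002203 = 0.0006709 mol in a total volume of 0.05605 L.
[OH^-] = 0.0006709/0.05605 = 0.01197 M, so pOH = 1.92 and pH = 14.00 - 1.92 = 12.08.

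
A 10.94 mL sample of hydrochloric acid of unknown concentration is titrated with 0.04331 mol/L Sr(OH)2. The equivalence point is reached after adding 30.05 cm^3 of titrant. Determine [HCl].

0.238 M

n(Sr(OH)2) delivered = 0.04331 x 0.03005 = 0.001301 mol.
The reaction is 2 HCl + 1 Sr(OH)2, so n(HCl) = 0.001301 x 2/1 = 0.002603 mol.
[HCl] = 0.002603 mol / 0.01094 L = 0.238 M.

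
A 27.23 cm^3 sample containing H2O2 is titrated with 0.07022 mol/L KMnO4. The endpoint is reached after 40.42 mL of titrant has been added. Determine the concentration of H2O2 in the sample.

0.261 M

n(KMnO4) = 0.07022 x 0.04042 = 0.002838 mol.
From the balanced equation, 2 mol KMnO4 reacts with 5 mol H2O2, so n(H2O2) = 0.002838 x 5/2 = 0.007096 mol.
[H2O2] = 0.007096 / 0.02723 L = 0.261 M.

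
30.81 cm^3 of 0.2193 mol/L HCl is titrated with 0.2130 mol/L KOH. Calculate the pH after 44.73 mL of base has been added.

n(acid) = 0.2193 x 0.03081 = 0.006757 mol; n(KOH) added = 0.2130 x 0.04473 = 0.009527 mol.
Base is in excess by 0.009527 - 0.006757 = 0.002771 mol in a total volume of 0.07554 L.
[OH^-] = 0.002771/0.07554 = 0.03668 M, so pOH = 1.44 and pH = 14.00 - 1.44 = 12.56.

12.56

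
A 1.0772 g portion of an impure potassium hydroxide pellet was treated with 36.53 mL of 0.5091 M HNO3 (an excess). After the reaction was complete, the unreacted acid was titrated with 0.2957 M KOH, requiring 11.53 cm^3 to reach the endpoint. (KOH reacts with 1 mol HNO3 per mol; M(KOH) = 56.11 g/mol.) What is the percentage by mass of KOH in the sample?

79.1%

Total n(HNO3) added = 0.5091 x 0.03653 = 0.01860 mol.
n(KOH) used = 0.2957 x 0.01153 = 0.003409 mol, which equals the excess n(HNO3).
So n(HNO3) consumed by the sample = 0.01860 - 0.003409 = 0.01519 mol.
n(KOH) = 0.01519 / 1 = 0.01519 mol.
mass KOH = 0.01519 x 56.11 = 0.8522 g, so %KOH = 0.8522/1.0772 x 100 = 79.1%.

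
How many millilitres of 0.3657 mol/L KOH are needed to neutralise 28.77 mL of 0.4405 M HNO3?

n(HNO3) = 0.4405 mol/L x 0.02877 L = 0.01267 mol.
At equivalence n(KOH) = n(HNO3) = 0.01267 mol.
V(KOH) = 0.01267 / 0.3657 = 0.03465 L = 34.7 mL.

34.7 mL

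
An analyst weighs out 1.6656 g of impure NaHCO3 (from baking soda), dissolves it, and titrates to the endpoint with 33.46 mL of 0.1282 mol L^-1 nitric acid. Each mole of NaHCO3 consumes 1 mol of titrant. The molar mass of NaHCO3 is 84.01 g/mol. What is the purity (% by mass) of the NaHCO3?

21.6%

n(HNO3) = 0.1282 x 0.03346 = 0.004290 mol.
n(NaHCO3) = 0.004290 / 1 = 0.004290 mol.
mass of NaHCO3 = 0.004290 x 84.01 = 0.3604 g.
% purity = 0.3604 / 1.6656 x 100 = 21.6%.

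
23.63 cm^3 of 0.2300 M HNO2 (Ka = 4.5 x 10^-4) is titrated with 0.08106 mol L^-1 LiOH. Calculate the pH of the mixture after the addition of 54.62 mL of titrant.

Initial n(HNO2) = 0.2300 x 0.02363 = 0.005435 mol.
n(LiOH) added = 0.08106 x 0.05462 = 0.004427 mol, converting that many moles of HNO2 to NO2-.
Remaining n(HNO2) = 0.001007 mol; n(NO2-) = 0.004427 mol.
By Henderson-Hasselbalch, pH = pKa + log([A^-]/[HA]) = 3.35 + log(0.004427/0.001007) = 3.35 + (+0.64) = 3.99.

3.99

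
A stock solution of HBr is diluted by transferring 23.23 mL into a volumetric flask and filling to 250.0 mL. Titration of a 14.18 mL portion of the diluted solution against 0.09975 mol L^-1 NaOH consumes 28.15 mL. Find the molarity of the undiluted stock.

2.13 M

n(NaOH) = 0.09975 x 0.02815 = 0.002808 mol.
n(HBr) in the aliquot = 0.002808 mol.
[diluted HBr] = 0.002808 / 0.01418 = 0.1980 M.
Dilution factor = 250.0/23.23 = 10.76, so [stock] = 0.1980 x 10.76 = 2.13 M.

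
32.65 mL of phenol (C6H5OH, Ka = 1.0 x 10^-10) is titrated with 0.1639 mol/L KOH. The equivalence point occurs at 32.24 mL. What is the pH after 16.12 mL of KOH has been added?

16.12 mL is exactly half the equivalence volume (32.24/2), i.e. the half-equivalence point.
There, n(HA) = n(A^-), so pH = pKa = -log(1.0 x 10^-10) = 10.00.

10.00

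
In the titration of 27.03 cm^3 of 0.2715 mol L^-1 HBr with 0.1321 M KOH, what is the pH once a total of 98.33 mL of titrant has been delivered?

n(acid) = 0.2715 x 0.02703 = 0.007339 mol; n(KOH) added = 0.1321 x 0.09833 = 0.01299 mol.
Base is in excess by 0.01299 - 0.007339 = 0.005651 mol in a total volume of 0.1254 L.
[OH^-] = 0.005651/0.1254 = 0.04508 M, so pOH = 1.35 and pH = 14.00 - 1.35 = 12.65.

12.65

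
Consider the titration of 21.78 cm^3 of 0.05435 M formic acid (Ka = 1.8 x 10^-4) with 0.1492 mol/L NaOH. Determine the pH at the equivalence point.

8.17

n(HCOOH) = 0.05435 x 0.02178 = 0.001184 mol; V(NaOH) at equivalence = 0.001184/0.1492 = 0.007934 L.
At equivalence all the acid is converted to HCOO-; total volume = 0.02178 + 0.007934 = 0.02971 L, so [HCOO-] = 0.001184/0.02971 = 0.03984 M.
Kb = Kw/Ka = 1.0e-14 / 1.8 x 10^-4 = 5.56e-11.
[OH^-] = sqrt(Kb x [HCOO-]) = sqrt(5.56e-11 x 0.03984) = 1.49e-6 M.
pOH = 5.83, so pH = 14.00 - 5.83 = 8.17.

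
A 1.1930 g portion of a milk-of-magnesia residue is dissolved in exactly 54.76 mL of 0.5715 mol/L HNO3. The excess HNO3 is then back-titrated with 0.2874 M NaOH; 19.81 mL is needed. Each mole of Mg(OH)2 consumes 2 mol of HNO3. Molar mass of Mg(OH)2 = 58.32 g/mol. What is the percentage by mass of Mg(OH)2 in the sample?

62.6%

Total n(HNO3) added = 0.5715 x 0.05476 = 0.03130 mol.
n(NaOH) used = 0.2874 x 0.01981 = 0.005693 mol, which equals the excess n(HNO3).
So n(HNO3) consumed by the sample = 0.03130 - 0.005693 = 0.02560 mol.
n(Mg(OH)2) = 0.02560 / 2 = 0.01280 mol.
mass Mg(OH)2 = 0.01280 x 58.32 = 0.7466 g, so %Mg(OH)2 = 0.7466/1.1930 x 100 = 62.6%.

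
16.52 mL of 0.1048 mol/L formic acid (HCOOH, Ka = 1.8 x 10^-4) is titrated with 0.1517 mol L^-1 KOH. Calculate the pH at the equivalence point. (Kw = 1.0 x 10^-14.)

8.27

n(HCOOH) = 0.1048 x 0.01652 = 0.001731 mol; V(KOH) at equivalence = 0.001731/0.1517 = 0.01141 L.
At equivalence all the acid is converted to HCOO-; total volume = 0.01652 + 0.01141 = 0.02793 L, so [HCOO-] = 0.001731/0.02793 = 0.06198 M.
Kb = Kw/Ka = 1.0e-14 / 1.8 x 10^-4 = 5.56e-11.
[OH^-] = sqrt(Kb x [HCOO-]) = sqrt(5.56e-11 x 0.06198) = 1.86e-6 M.
pOH = 5.73, so pH = 14.00 - 5.73 = 8.27.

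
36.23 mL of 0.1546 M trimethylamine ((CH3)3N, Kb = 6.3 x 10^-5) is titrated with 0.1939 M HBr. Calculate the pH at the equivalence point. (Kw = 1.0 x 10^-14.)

5.43

n((CH3)3N) = 0.1546 x 0.03623 = 0.005601 mol; V(HBr) at equivalence = 0.005601/0.1939 = 0.02889 L.
At equivalence the base is fully converted to (CH3)3NH+; total volume = 0.06512 L, so [(CH3)3NH+] = 0.005601/0.06512 = 0.08602 M.
Ka((CH3)3NH+) = Kw/Kb = 1.0e-14 / 6.3 x 10^-5 = 1.59e-10.
[H^+] = sqrt(Ka x [(CH3)3NH+]) = sqrt(1.59e-10 x 0.08602) = 3.70e-6 M.
pH = -log(3.70e-6) = 5.43.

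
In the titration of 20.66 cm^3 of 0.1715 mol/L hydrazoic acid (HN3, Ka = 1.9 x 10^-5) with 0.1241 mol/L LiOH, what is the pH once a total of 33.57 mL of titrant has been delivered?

n(acid) = 0.1715 x 0.02066 = 0.003543 mol; n(LiOH) added = 0.1241 x 0.03357 = 0.004166 mol.
Base is in excess by 0.004166 - 0.003543 = 0.0006228 mol in a total volume of 0.05423 L.
[OH^-] = 0.0006228/0.05423 = 0.01149 M, so pOH = 1.94 and pH = 14.00 - 1.94 = 12.06.

12.06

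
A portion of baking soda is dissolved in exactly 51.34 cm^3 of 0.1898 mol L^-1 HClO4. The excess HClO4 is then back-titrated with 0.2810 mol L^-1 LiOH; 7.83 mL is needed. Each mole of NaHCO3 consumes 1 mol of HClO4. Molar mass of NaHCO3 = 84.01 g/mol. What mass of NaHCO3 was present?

Total n(HClO4) added = 0.1898 x 0.05134 = 0.009744 mol.
n(LiOH) used = 0.2810 x 0.007830 = 0.002200 mol, which equals the excess n(HClO4).
So n(HClO4) consumed by the sample = 0.009744 - 0.002200 = 0.007544 mol.
n(NaHCO3) = 0.007544 / 1 = 0.007544 mol.
mass = 0.007544 mol x 84.01 g/mol = 0.634 g.

0.634 g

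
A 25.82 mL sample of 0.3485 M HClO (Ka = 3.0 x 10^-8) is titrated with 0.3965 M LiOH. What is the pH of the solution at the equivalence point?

10.40

n(HClO) = 0.3485 x 0.02582 = 0.008998 mol; V(LiOH) at equivalence = 0.008998/0.3965 = 0.02269 L.
At equivalence all the acid is converted to ClO-; total volume = 0.02582 + 0.02269 = 0.04851 L, so [ClO-] = 0.008998/0.04851 = 0.1855 M.
Kb = Kw/Ka = 1.0e-14 / 3.0 x 10^-8 = 3.33e-7.
[OH^-] = sqrt(Kb x [ClO-]) = sqrt(3.33e-7 x 0.1855) = 0.000249 M.
pOH = 3.60, so pH = 14.00 - 3.60 = 10.40.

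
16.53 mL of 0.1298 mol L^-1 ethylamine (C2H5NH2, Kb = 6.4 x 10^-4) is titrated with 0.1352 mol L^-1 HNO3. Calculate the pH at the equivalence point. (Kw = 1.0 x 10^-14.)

n(C2H5NH2) = 0.1298 x 0.01653 = 0.002146 mol; V(HNO3) at equivalence = 0.002146/0.1352 = 0.01587 L.
At equivalence the base is fully converted to C2H5NH3+; total volume = 0.03240 L, so [C2H5NH3+] = 0.002146/0.03240 = 0.06622 M.
Ka(C2H5NH3+) = Kw/Kb = 1.0e-14 / 6.4 x 10^-4 = 1.56e-11.
[H^+] = sqrt(Ka x [C2H5NH3+]) = sqrt(1.56e-11 x 0.06622) = 1.02e-6 M.
pH = -log(1.02e-6) = 5.99.

5.99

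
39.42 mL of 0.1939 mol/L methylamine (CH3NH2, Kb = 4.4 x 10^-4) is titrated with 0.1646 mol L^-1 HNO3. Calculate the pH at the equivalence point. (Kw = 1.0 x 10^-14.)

n(CH3NH2) = 0.1939 x 0.03942 = 0.007644 mol; V(HNO3) at equivalence = 0.007644/0.1646 = 0.04644 L.
At equivalence the base is fully converted to CH3NH3+; total volume = 0.08586 L, so [CH3NH3+] = 0.007644/0.08586 = 0.08903 M.
Ka(CH3NH3+) = Kw/Kb = 1.0e-14 / 4.4 x 10^-4 = 2.27e-11.
[H^+] = sqrt(Ka x [CH3NH3+]) = sqrt(2.27e-11 x 0.08903) = 1.42e-6 M.
pH = -log(1.42e-6) = 5.85.

5.85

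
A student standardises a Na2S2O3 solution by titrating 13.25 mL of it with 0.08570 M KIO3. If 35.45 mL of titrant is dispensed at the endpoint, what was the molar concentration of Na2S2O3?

1.38 M

n(KIO3) = 0.08570 x 0.03545 = 0.003038 mol.
From the balanced equation, 1 mol KIO3 reacts with 6 mol Na2S2O3, so n(Na2S2O3) = 0.003038 x 6/1 = 0.01823 mol.
[Na2S2O3] = 0.01823 / 0.01325 L = 1.38 M.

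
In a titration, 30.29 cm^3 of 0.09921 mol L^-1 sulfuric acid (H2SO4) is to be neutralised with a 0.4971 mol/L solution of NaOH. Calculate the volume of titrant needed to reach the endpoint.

12.1 mL

n(H2SO4) = 0.09921 mol/L x 0.03029 L = 0.003005 mol.
The neutralisation is 1 H2SO4 : 2 NaOH, so n(NaOH) = 0.003005 x 2/1 = 0.006010 mol.
V(NaOH) = 0.006010 / 0.4971 = 0.01209 L = 12.1 mL.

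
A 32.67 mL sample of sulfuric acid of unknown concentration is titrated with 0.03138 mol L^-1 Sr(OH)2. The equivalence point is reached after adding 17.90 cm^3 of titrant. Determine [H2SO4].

0.0172 M

n(Sr(OH)2) delivered = 0.03138 x 0.01790 = 0.0005617 mol.
For a 1:1 reaction, n(H2SO4) = 0.0005617 mol.
[H2SO4] = 0.0005617 mol / 0.03267 L = 0.0172 M.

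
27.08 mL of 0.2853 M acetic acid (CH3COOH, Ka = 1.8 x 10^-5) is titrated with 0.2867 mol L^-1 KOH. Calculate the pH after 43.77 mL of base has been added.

n(acid) = 0.2853 x 0.02708 = 0.007726 mol; n(KOH) added = 0.2867 x 0.04377 = 0.01255 mol.
Base is in excess by 0.01255 - 0.007726 = 0.004823 mol in a total volume of 0.07085 L.
[OH^-] = 0.004823/0.07085 = 0.06807 M, so pOH = 1.17 and pH = 14.00 - 1.17 = 12.83.

12.83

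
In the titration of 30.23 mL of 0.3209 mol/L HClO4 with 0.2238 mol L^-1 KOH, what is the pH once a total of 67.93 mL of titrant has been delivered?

n(acid) = 0.3209 x 0.03023 = 0.009701 mol; n(KOH) added = 0.2238 x 0.06793 = 0.01520 mol.
Base is in excess by 0.01520 - 0.009701 = 0.005502 mol in a total volume of 0.09816 L.
[OH^-] = 0.005502/0.09816 = 0.05605 M, so pOH = 1.25 and pH = 14.00 - 1.25 = 12.75.

12.75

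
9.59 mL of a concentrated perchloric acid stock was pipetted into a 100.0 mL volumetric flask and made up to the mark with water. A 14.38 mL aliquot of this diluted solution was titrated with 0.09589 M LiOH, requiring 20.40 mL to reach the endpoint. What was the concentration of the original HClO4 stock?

n(LiOH) = 0.09589 x 0.02040 = 0.001956 mol.
n(HClO4) in the aliquot = 0.001956 mol.
[diluted HClO4] = 0.001956 / 0.01438 = 0.1360 M.
Dilution factor = 100.0/9.590 = 10.43, so [stock] = 0.1360 x 10.43 = 1.42 M.

1.42 M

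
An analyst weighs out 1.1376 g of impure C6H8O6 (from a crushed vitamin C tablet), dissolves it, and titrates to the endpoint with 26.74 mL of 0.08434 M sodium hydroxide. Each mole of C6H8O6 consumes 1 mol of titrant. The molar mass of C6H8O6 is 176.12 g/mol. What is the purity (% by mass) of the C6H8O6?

34.9%

n(NaOH) = 0.08434 x 0.02674 = 0.002255 mol.
n(C6H8O6) = 0.002255 / 1 = 0.002255 mol.
mass of C6H8O6 = 0.002255 x 176.12 = 0.3972 g.
% purity = 0.3972 / 1.1376 x 100 = 34.9%.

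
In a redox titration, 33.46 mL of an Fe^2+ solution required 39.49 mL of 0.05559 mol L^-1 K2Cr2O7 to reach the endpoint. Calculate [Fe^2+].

0.394 M

n(K2Cr2O7) = 0.05559 x 0.03949 = 0.002195 mol.
From the balanced equation, 1 mol K2Cr2O7 reacts with 6 mol Fe^2+, so n(Fe^2+) = 0.002195 x 6/1 = 0.01317 mol.
[Fe^2+] = 0.01317 / 0.03346 L = 0.394 M.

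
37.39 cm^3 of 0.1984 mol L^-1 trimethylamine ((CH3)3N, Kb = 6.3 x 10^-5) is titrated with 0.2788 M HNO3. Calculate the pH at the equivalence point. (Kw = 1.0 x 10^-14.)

n((CH3)3N) = 0.1984 x 0.03739 = 0.007418 mol; V(HNO3) at equivalence = 0.007418/0.2788 = 0.02661 L.
At equivalence the base is fully converted to (CH3)3NH+; total volume = 0.06400 L, so [(CH3)3NH+] = 0.007418/0.06400 = 0.1159 M.
Ka((CH3)3NH+) = Kw/Kb = 1.0e-14 / 6.3 x 10^-5 = 1.59e-10.
[H^+] = sqrt(Ka x [(CH3)3NH+]) = sqrt(1.59e-10 x 0.1159) = 4.29e-6 M.
pH = -log(4.29e-6) = 5.37.

5.37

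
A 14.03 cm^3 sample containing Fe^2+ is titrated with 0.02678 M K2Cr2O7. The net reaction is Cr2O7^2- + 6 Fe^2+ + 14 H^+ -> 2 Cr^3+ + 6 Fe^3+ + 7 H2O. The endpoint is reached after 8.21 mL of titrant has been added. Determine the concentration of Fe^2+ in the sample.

n(K2Cr2O7) = 0.02678 x 0.008210 = 0.0002199 mol.
From the balanced equation, 1 mol K2Cr2O7 reacts with 6 mol Fe^2+, so n(Fe^2+) = 0.0002199 x 6/1 = 0.001319 mol.
[Fe^2+] = 0.001319 / 0.01403 L = 0.0940 M.

0.0940 M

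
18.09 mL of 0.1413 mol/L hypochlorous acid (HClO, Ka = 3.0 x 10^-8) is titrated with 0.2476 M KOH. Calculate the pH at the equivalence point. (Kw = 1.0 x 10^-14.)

10.24

n(HClO) = 0.1413 x 0.01809 = 0.002556 mol; V(KOH) at equivalence = 0.002556/0.2476 = 0.01032 L.
At equivalence all the acid is converted to ClO-; total volume = 0.01809 + 0.01032 = 0.02841 L, so [ClO-] = 0.002556/0.02841 = 0.08996 M.
Kb = Kw/Ka = 1.0e-14 / 3.0 x 10^-8 = 3.33e-7.
[OH^-] = sqrt(Kb x [ClO-]) = sqrt(3.33e-7 x 0.08996) = 0.000173 M.
pOH = 3.76, so pH = 14.00 - 3.76 = 10.24.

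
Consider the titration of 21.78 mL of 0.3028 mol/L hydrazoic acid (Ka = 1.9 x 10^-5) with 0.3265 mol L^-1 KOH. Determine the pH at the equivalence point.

n(HN3) = 0.3028 x 0.02178 = 0.006595 mol; V(KOH) at equivalence = 0.006595/0.3265 = 0.02020 L.
At equivalence all the acid is converted to N3-; total volume = 0.02178 + 0.02020 = 0.04198 L, so [N3-] = 0.006595/0.04198 = 0.1571 M.
Kb = Kw/Ka = 1.0e-14 / 1.9 x 10^-5 = 5.26e-10.
[OH^-] = sqrt(Kb x [N3-]) = sqrt(5.26e-10 x 0.1571) = 9.09e-6 M.
pOH = 5.04, so pH = 14.00 - 5.04 = 8.96.

8.96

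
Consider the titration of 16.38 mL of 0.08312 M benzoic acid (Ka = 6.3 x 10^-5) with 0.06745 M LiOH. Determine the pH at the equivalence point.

8.39

n(C6H5COOH) = 0.08312 x 0.01638 = 0.001362 mol; V(LiOH) at equivalence = 0.001362/0.06745 = 0.02019 L.
At equivalence all the acid is converted to C6H5COO-; total volume = 0.01638 + 0.02019 = 0.03657 L, so [C6H5COO-] = 0.001362/0.03657 = 0.03723 M.
Kb = Kw/Ka = 1.0e-14 / 6.3 x 10^-5 = 1.59e-10.
[OH^-] = sqrt(Kb x [C6H5COO-]) = sqrt(1.59e-10 x 0.03723) = 2.43e-6 M.
pOH = 5.61, so pH = 14.00 - 5.61 = 8.39.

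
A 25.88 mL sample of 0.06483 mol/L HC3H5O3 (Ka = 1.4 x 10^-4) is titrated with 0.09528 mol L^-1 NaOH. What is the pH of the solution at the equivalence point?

n(HC3H5O3) = 0.06483 x 0.02588 = 0.001678 mol; V(NaOH) at equivalence = 0.001678/0.09528 = 0.01761 L.
At equivalence all the acid is converted to C3H5O3-; total volume = 0.02588 + 0.01761 = 0.04349 L, so [C3H5O3-] = 0.001678/0.04349 = 0.03858 M.
Kb = Kw/Ka = 1.0e-14 / 1.4 x 10^-4 = 7.14e-11.
[OH^-] = sqrt(Kb x [C3H5O3-]) = sqrt(7.14e-11 x 0.03858) = 1.66e-6 M.
pOH = 5.78, so pH = 14.00 - 5.78 = 8.22.

8.22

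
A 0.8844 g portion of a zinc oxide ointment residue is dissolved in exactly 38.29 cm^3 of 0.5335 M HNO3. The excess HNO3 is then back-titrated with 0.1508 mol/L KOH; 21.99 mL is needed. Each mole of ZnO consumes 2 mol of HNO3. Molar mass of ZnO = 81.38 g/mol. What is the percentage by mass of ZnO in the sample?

Total n(HNO3) added = 0.5335 x 0.03829 = 0.02043 mol.
n(KOH) used = 0.1508 x 0.02199 = 0.003316 mol, which equals the excess n(HNO3).
So n(HNO3) consumed by the sample = 0.02043 - 0.003316 = 0.01711 mol.
n(ZnO) = 0.01711 / 2 = 0.008556 mol.
mass ZnO = 0.008556 x 81.38 = 0.6963 g, so %ZnO = 0.6963/0.8844 x 100 = 78.7%.

78.7%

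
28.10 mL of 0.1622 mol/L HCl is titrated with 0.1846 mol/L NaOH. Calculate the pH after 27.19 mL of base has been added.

11.92

n(acid) = 0.1622 x 0.02810 = 0.004558 mol; n(NaOH) added = 0.1846 x 0.02719 = 0.005019 mol.
Base is in excess by 0.005019 - 0.004558 = 0.0004615 mol in a total volume of 0.05529 L.
[OH^-] = 0.0004615/0.05529 = 0.008346 M, so pOH = 2.08 and pH = 14.00 - 2.08 = 11.92.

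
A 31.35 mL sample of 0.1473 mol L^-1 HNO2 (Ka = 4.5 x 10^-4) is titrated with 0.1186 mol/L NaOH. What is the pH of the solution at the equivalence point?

8.08

n(HNO2) = 0.1473 x 0.03135 = 0.004618 mol; V(NaOH) at equivalence = 0.004618/0.1186 = 0.03894 L.
At equivalence all the acid is converted to NO2-; total volume = 0.03135 + 0.03894 = 0.07029 L, so [NO2-] = 0.004618/0.07029 = 0.06570 M.
Kb = Kw/Ka = 1.0e-14 / 4.5 x 10^-4 = 2.22e-11.
[OH^-] = sqrt(Kb x [NO2-]) = sqrt(2.22e-11 x 0.06570) = 1.21e-6 M.
pOH = 5.92, so pH = 14.00 - 5.92 = 8.08.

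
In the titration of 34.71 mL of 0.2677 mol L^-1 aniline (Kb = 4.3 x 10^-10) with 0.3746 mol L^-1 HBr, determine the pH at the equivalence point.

2.72

n(C6H5NH2) = 0.2677 x 0.03471 = 0.009292 mol; V(HBr) at equivalence = 0.009292/0.3746 = 0.02480 L.
At equivalence the base is fully converted to C6H5NH3+; total volume = 0.05951 L, so [C6H5NH3+] = 0.009292/0.05951 = 0.1561 M.
Ka(C6H5NH3+) = Kw/Kb = 1.0e-14 / 4.3 x 10^-10 = 2.33e-5.
[H^+] = sqrt(Ka x [C6H5NH3+]) = sqrt(2.33e-5 x 0.1561) = 0.00191 M.
pH = -log(0.00191) = 2.72.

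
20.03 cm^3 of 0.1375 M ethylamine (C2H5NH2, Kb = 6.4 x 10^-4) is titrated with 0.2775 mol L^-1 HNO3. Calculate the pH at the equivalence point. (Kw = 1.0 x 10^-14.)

5.92

n(C2H5NH2) = 0.1375 x 0.02003 = 0.002754 mol; V(HNO3) at equivalence = 0.002754/0.2775 = 0.009925 L.
At equivalence the base is fully converted to C2H5NH3+; total volume = 0.02995 L, so [C2H5NH3+] = 0.002754/0.02995 = 0.09194 M.
Ka(C2H5NH3+) = Kw/Kb = 1.0e-14 / 6.4 x 10^-4 = 1.56e-11.
[H^+] = sqrt(Ka x [C2H5NH3+]) = sqrt(1.56e-11 x 0.09194) = 1.20e-6 M.
pH = -log(1.20e-6) = 5.92.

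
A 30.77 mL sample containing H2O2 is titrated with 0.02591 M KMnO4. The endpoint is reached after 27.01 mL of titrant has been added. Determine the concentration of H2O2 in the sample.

n(KMnO4) = 0.02591 x 0.02701 = 0.0006998 mol.
From the balanced equation, 2 mol KMnO4 reacts with 5 mol H2O2, so n(H2O2) = 0.0006998 x 5/2 = 0.001750 mol.
[H2O2] = 0.001750 / 0.03077 L = 0.0569 M.

0.0569 M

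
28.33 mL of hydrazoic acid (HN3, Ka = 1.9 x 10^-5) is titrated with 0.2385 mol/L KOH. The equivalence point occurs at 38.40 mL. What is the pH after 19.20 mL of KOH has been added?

4.72

19.20 mL is exactly half the equivalence volume (38.40/2), i.e. the half-equivalence point.
There, n(HA) = n(A^-), so pH = pKa = -log(1.9 x 10^-5) = 4.72.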